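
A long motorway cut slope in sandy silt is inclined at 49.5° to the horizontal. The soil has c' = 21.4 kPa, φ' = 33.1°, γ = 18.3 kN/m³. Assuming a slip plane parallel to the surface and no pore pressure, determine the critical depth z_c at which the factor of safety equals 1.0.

z_c = 5.34 m

Setting FS = 1.00 in FS = [c' + γz cos²β tanφ'] / [γz sinβ cosβ] and solving for z:
z = c' / [γ cosβ (FS·sinβ − cosβ·tanφ')]
  = 21.4 / [18.3·cos49.5°·(1.00·sin49.5° − cos49.5°·tan33.1°)]
  = 21.4 / [18.3·0.6494·(1.00·0.7604 − 0.6494·0.6519)]
  = 21.4 / 4.0056 = 5.342 m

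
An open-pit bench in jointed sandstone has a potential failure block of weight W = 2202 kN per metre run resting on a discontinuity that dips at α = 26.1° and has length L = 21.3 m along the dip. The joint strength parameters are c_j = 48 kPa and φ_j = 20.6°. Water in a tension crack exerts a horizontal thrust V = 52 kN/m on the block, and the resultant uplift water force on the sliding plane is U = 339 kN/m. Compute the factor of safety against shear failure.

Resolving the block weight along and normal to the plane and applying the Mohr–Coulomb strength on the joint:
N' = W cosα − U − V sinα = 2202·cos26.1° − 339 − 52·sin26.1° = 1615.6 kN/m
Driving force T = W sinα + V cosα = 2202·sin26.1° + 52·cos26.1° = 1015.4 kN/m
Resisting force R = c_j·L + N'·tanφ_j = 48·21.3 + 1615.6·tan20.6° = 1022.4 + 607.3 = 1629.7 kN/m
FS = R / T = 1629.7 / 1015.4 = 1.605

FS = 1.60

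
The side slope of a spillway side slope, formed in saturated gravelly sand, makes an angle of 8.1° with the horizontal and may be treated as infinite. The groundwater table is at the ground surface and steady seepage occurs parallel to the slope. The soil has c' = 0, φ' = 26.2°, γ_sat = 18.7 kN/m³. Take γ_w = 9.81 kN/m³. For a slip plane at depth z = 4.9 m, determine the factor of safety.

FS = 1.64

With seepage parallel to the slope and the water table at the surface, the effective normal stress on the slip plane uses the buoyant unit weight γ' = γ_sat − γ_w while the driving shear stress uses γ_sat:
FS = [c' + γ' z cos²β tanφ'] / [γ_sat z sinβ cosβ]
(For c' = 0 this reduces to FS = (γ'/γ_sat)·tanφ'/tanβ.)
γ' = 18.7 − 9.81 = 8.89 kN/m³
Numerator = 0.0 + 8.89·4.9·cos²8.1°·tan26.2° = 0.0 + 8.89·4.9·0.9801·0.4921 = 21.009 kPa
Denominator = 18.7·4.9·sin8.1°·cos8.1° = 18.7·4.9·0.1409·0.9900 = 12.782 kPa
FS = 21.009 / 12.782 = 1.644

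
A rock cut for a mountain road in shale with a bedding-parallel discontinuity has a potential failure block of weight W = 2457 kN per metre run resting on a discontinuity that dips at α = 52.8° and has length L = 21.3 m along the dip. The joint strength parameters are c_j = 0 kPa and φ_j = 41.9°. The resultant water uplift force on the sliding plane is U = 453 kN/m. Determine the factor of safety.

Resolving the block weight along and normal to the plane and applying the Mohr–Coulomb strength on the joint:
N' = W cosα − U = 2457·cos52.8° − 453 = 1032.5 kN/m
Driving force T = W sinα = 2457·sin52.8° = 1957.1 kN/m
Resisting force R = c_j·L + N'·tanφ_j = 0·21.3 + 1032.5·tan41.9° = 0.0 + 926.4 = 926.4 kN/m
FS = R / T = 926.4 / 1957.1 = 0.473

FS = 0.47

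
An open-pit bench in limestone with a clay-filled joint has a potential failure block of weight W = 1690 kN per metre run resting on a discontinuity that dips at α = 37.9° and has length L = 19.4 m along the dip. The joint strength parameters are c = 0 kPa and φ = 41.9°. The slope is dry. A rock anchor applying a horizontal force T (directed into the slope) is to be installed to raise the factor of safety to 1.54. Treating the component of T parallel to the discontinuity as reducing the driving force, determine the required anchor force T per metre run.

Resolving forces along and normal to the sliding plane, with the horizontal anchor force T adding T·sinα to the effective normal force and T·cosα acting up the plane against the driving force:
FS = [cL + (W cosα + T sinα) tanφ] / [W sinα − T cosα]
Without the anchor: N' = 1333.6 kN/m, driving T_d = 1038.1 kN/m, resisting R = 0·19.4 + 1333.6·tan41.9° = 1196.5 kN/m, FS = 1.15.
Setting FS = 1.54 and solving for T:
1.54·(1038.1 − T cos37.9°) = 1196.5 + T sin37.9°·tan41.9°
T·(sin37.9°·tan41.9° + 1.54·cos37.9°) = 1.54·1038.1 − 1196.5
T·(0.6143·0.8972 + 1.54·0.7891) = 1598.7 − 1196.5 = 402.2
T·1.7664 = 402.2
T = 227.7 kN/m

T = 228 kN/m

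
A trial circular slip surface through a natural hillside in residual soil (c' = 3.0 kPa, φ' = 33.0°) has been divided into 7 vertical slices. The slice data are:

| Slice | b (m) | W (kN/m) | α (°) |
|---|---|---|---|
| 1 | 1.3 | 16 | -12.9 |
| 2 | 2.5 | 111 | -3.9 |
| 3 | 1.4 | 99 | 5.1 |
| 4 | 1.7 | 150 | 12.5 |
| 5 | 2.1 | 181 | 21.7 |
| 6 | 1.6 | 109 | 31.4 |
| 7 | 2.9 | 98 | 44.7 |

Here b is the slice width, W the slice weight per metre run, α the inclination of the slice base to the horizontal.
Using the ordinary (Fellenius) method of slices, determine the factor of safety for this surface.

Ordinary method of slices: FS = Σ[c'·Δl_i + (W_i cosα_i)·tanφ'] / Σ W_i sinα_i, with Δl_i = b_i / cosα_i.
Slice 1: Δl = 1.3/cos(-12.9°) = 1.334 m; N'_1 = 16·cos(-12.9°) = 15.6; c'Δl = 4.00; W sinα = -3.6
Slice 2: Δl = 2.5/cos(-3.9°) = 2.506 m; N'_2 = 111·cos(-3.9°) = 110.7; c'Δl = 7.52; W sinα = -7.5
Slice 3: Δl = 1.4/cos5.1° = 1.406 m; N'_3 = 99·cos5.1° = 98.6; c'Δl = 4.22; W sinα = 8.8
Slice 4: Δl = 1.7/cos12.5° = 1.741 m; N'_4 = 150·cos12.5° = 146.4; c'Δl = 5.22; W sinα = 32.5
Slice 5: Δl = 2.1/cos21.7° = 2.260 m; N'_5 = 181·cos21.7° = 168.2; c'Δl = 6.78; W sinα = 66.9
Slice 6: Δl = 1.6/cos31.4° = 1.875 m; N'_6 = 109·cos31.4° = 93.0; c'Δl = 5.62; W sinα = 56.8
Slice 7: Δl = 2.9/cos44.7° = 4.080 m; N'_7 = 98·cos44.7° = 69.7; c'Δl = 12.24; W sinα = 68.9
Σc'Δl = 45.6 kN/m; ΣN' = 702.3 kN/m; ΣW sinα = 222.8 kN/m
Resisting = 45.6 + 702.3·tan33.0° = 45.6 + 456.1 = 501.7 kN/m
FS = 501.7 / 222.8 = 2.252

FS = 2.25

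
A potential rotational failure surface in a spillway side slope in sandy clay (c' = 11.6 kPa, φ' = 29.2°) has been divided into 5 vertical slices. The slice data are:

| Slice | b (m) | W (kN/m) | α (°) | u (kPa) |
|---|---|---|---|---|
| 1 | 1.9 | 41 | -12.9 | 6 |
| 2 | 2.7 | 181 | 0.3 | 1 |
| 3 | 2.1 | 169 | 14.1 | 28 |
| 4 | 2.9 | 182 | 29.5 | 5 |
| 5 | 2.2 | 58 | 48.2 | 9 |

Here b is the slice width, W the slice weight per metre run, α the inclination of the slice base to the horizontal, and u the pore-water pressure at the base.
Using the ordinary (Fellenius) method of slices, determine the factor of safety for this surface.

Ordinary method of slices: FS = Σ[c'·Δl_i + (W_i cosα_i − u_i·Δl_i)·tanφ'] / Σ W_i sinα_i, with Δl_i = b_i / cosα_i.
Slice 1: Δl = 1.9/cos(-12.9°) = 1.949 m; N'_1 = 41·cos(-12.9°) − 6·1.949 = 28.3; c'Δl = 22.61; W sinα = -9.2
Slice 2: Δl = 2.7/cos0.3° = 2.700 m; N'_2 = 181·cos0.3° − 1·2.700 = 178.3; c'Δl = 31.32; W sinα = 0.9
Slice 3: Δl = 2.1/cos14.1° = 2.165 m; N'_3 = 169·cos14.1° − 28·2.165 = 103.3; c'Δl = 25.12; W sinα = 41.2
Slice 4: Δl = 2.9/cos29.5° = 3.332 m; N'_4 = 182·cos29.5° − 5·3.332 = 141.7; c'Δl = 38.65; W sinα = 89.6
Slice 5: Δl = 2.2/cos48.2° = 3.301 m; N'_5 = 58·cos48.2° − 9·3.301 = 9.0; c'Δl = 38.29; W sinα = 43.2
Σc'Δl = 156.0 kN/m; ΣN' = 460.5 kN/m; ΣW sinα = 165.8 kN/m
Resisting = 156.0 + 460.5·tan29.2° = 156.0 + 257.4 = 413.4 kN/m
FS = 413.4 / 165.8 = 2.493

FS = 2.49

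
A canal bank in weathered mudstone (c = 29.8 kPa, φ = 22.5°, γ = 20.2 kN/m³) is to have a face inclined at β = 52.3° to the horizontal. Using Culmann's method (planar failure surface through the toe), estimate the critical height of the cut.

Culmann's analysis gives the critical failure plane at α_cr = (β + φ)/2 = (52.3 + 22.5)/2 = 37.4°, and the critical height
H_c = (4c/γ) · sinβ cosφ / [1 − cos(β − φ)]
    = (4·29.8/20.2) · sin52.3°·cos22.5° / [1 − cos(29.8°)]
    = 5.901 · 0.7912·0.9239 / [1 − 0.8678]
    = 5.901 · 0.7310 / 0.1322
    = 32.62 m

H_c = 32.62 m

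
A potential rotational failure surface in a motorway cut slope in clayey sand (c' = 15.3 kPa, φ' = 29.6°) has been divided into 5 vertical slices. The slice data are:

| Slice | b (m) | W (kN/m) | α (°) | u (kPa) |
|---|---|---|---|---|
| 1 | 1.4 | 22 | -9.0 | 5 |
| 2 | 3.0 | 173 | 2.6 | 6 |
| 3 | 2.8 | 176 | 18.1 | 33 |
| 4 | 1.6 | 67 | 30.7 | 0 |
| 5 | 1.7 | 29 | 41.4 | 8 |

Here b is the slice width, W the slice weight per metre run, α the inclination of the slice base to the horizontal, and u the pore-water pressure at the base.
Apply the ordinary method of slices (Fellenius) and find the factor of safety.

Ordinary method of slices: FS = Σ[c'·Δl_i + (W_i cosα_i − u_i·Δl_i)·tanφ'] / Σ W_i sinα_i, with Δl_i = b_i / cosα_i.
Slice 1: Δl = 1.4/cos(-9.0°) = 1.417 m; N'_1 = 22·cos(-9.0°) − 5·1.417 = 14.6; c'Δl = 21.69; W sinα = -3.4
Slice 2: Δl = 3.0/cos2.6° = 3.003 m; N'_2 = 173·cos2.6° − 6·3.003 = 154.8; c'Δl = 45.95; W sinα = 7.8
Slice 3: Δl = 2.8/cos18.1° = 2.946 m; N'_3 = 176·cos18.1° − 33·2.946 = 70.1; c'Δl = 45.07; W sinα = 54.7
Slice 4: Δl = 1.6/cos30.7° = 1.861 m; N'_4 = 67·cos30.7° − 0·1.861 = 57.6; c'Δl = 28.47; W sinα = 34.2
Slice 5: Δl = 1.7/cos41.4° = 2.266 m; N'_5 = 29·cos41.4° − 8·2.266 = 3.6; c'Δl = 34.67; W sinα = 19.2
Σc'Δl = 175.8 kN/m; ΣN' = 300.8 kN/m; ΣW sinα = 112.5 kN/m
Resisting = 175.8 + 300.8·tan29.6° = 175.8 + 170.9 = 346.7 kN/m
FS = 346.7 / 112.5 = 3.083

FS = 3.08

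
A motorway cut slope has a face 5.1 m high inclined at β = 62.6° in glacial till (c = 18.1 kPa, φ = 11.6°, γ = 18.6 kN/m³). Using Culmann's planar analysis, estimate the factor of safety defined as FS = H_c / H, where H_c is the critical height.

FS = 1.79

H_c = (4c/γ) · sinβ cosφ / [1 − cos(β − φ)]
    = (4·18.1/18.6) · sin62.6°·cos11.6° / [1 − cos51.0°]
    = 3.892 · 0.8697 / 0.3707 = 9.13 m
FS = H_c / H = 9.13 / 5.1 = 1.791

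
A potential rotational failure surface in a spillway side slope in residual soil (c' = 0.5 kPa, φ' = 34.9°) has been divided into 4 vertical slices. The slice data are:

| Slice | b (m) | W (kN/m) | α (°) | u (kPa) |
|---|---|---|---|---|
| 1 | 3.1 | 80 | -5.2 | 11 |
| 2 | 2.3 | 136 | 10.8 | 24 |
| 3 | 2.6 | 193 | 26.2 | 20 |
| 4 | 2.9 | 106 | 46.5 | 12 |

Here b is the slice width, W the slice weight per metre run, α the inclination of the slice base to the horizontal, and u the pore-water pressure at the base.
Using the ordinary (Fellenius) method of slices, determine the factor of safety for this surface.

FS = 1.04

Ordinary method of slices: FS = Σ[c'·Δl_i + (W_i cosα_i − u_i·Δl_i)·tanφ'] / Σ W_i sinα_i, with Δl_i = b_i / cosα_i.
Slice 1: Δl = 3.1/cos(-5.2°) = 3.113 m; N'_1 = 80·cos(-5.2°) − 11·3.113 = 45.4; c'Δl = 1.56; W sinα = -7.3
Slice 2: Δl = 2.3/cos10.8° = 2.341 m; N'_2 = 136·cos10.8° − 24·2.341 = 77.4; c'Δl = 1.17; W sinα = 25.5
Slice 3: Δl = 2.6/cos26.2° = 2.898 m; N'_3 = 193·cos26.2° − 20·2.898 = 115.2; c'Δl = 1.45; W sinα = 85.2
Slice 4: Δl = 2.9/cos46.5° = 4.213 m; N'_4 = 106·cos46.5° − 12·4.213 = 22.4; c'Δl = 2.11; W sinα = 76.9
Σc'Δl = 6.3 kN/m; ΣN' = 260.5 kN/m; ΣW sinα = 180.3 kN/m
Resisting = 6.3 + 260.5·tan34.9° = 6.3 + 181.7 = 188.0 kN/m
FS = 188.0 / 180.3 = 1.042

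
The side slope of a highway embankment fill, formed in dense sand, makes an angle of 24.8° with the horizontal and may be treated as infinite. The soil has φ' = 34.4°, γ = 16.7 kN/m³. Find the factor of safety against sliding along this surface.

For a dry cohesionless infinite slope the factor of safety is FS = tanφ' / tanβ.
FS = tan34.4° / tan24.8° = 0.6847 / 0.4621 = 1.482

FS = 1.48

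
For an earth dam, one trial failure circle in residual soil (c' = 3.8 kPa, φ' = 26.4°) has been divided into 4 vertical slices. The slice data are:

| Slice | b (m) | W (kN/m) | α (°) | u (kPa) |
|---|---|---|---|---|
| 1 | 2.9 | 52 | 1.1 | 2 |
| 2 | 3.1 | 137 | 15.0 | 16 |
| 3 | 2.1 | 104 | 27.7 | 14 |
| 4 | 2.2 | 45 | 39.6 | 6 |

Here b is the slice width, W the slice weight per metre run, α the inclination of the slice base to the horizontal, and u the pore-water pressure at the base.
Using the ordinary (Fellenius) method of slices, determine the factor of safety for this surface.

FS = 1.27

Ordinary method of slices: FS = Σ[c'·Δl_i + (W_i cosα_i − u_i·Δl_i)·tanφ'] / Σ W_i sinα_i, with Δl_i = b_i / cosα_i.
Slice 1: Δl = 2.9/cos1.1° = 2.901 m; N'_1 = 52·cos1.1° − 2·2.901 = 46.2; c'Δl = 11.02; W sinα = 1.0
Slice 2: Δl = 3.1/cos15.0° = 3.209 m; N'_2 = 137·cos15.0° − 16·3.209 = 81.0; c'Δl = 12.20; W sinα = 35.5
Slice 3: Δl = 2.1/cos27.7° = 2.372 m; N'_3 = 104·cos27.7° − 14·2.372 = 58.9; c'Δl = 9.01; W sinα = 48.3
Slice 4: Δl = 2.2/cos39.6° = 2.855 m; N'_4 = 45·cos39.6° − 6·2.855 = 17.5; c'Δl = 10.85; W sinα = 28.7
Σc'Δl = 43.1 kN/m; ΣN' = 203.6 kN/m; ΣW sinα = 113.5 kN/m
Resisting = 43.1 + 203.6·tan26.4° = 43.1 + 101.1 = 144.1 kN/m
FS = 144.1 / 113.5 = 1.270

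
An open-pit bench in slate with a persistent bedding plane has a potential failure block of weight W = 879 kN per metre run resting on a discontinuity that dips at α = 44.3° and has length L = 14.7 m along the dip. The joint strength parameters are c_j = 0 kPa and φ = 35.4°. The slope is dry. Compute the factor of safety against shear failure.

FS = 0.73

Resolving the block weight along and normal to the plane and applying the Mohr–Coulomb strength on the joint:
N' = W cosα = 879·cos44.3° = 629.1 kN/m
Driving force T = W sinα = 879·sin44.3° = 613.9 kN/m
Resisting force R = c_j·L + N'·tanφ = 0·14.7 + 629.1·tan35.4° = 0.0 + 447.1 = 447.1 kN/m
FS = R / T = 447.1 / 613.9 = 0.728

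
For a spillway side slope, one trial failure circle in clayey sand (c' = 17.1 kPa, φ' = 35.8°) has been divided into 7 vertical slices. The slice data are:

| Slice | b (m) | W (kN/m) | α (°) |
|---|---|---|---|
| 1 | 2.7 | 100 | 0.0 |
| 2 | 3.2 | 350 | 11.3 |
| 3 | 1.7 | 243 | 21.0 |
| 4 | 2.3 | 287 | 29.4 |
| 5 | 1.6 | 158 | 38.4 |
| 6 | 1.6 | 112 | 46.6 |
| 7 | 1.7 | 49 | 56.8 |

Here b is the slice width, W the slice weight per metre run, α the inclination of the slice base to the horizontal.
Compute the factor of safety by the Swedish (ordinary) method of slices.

FS = 2.19

Ordinary method of slices: FS = Σ[c'·Δl_i + (W_i cosα_i)·tanφ'] / Σ W_i sinα_i, with Δl_i = b_i / cosα_i.
Slice 1: Δl = 2.7/cos0.0° = 2.700 m; N'_1 = 100·cos0.0° = 100.0; c'Δl = 46.17; W sinα = 0.0
Slice 2: Δl = 3.2/cos11.3° = 3.263 m; N'_2 = 350·cos11.3° = 343.2; c'Δl = 55.80; W sinα = 68.6
Slice 3: Δl = 1.7/cos21.0° = 1.821 m; N'_3 = 243·cos21.0° = 226.9; c'Δl = 31.14; W sinα = 87.1
Slice 4: Δl = 2.3/cos29.4° = 2.640 m; N'_4 = 287·cos29.4° = 250.0; c'Δl = 45.14; W sinα = 140.9
Slice 5: Δl = 1.6/cos38.4° = 2.042 m; N'_5 = 158·cos38.4° = 123.8; c'Δl = 34.91; W sinα = 98.1
Slice 6: Δl = 1.6/cos46.6° = 2.329 m; N'_6 = 112·cos46.6° = 77.0; c'Δl = 39.82; W sinα = 81.4
Slice 7: Δl = 1.7/cos56.8° = 3.105 m; N'_7 = 49·cos56.8° = 26.8; c'Δl = 53.09; W sinα = 41.0
Σc'Δl = 306.1 kN/m; ΣN' = 1147.7 kN/m; ΣW sinα = 517.1 kN/m
Resisting = 306.1 + 1147.7·tan35.8° = 306.1 + 827.8 = 1133.8 kN/m
FS = 1133.8 / 517.1 = 2.193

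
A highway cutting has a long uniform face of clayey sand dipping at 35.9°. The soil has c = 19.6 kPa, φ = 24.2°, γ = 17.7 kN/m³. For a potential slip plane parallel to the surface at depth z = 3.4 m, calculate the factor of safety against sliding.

For an infinite slope with a slip plane parallel to the surface (no pore pressure): FS = [c + γz cos²β tanφ] / [γz sinβ cosβ].
γz = 17.7·3.4 = 60.18 kN/m²
Numerator = 19.6 + 60.18·cos²35.9°·tan24.2° = 19.6 + 60.18·0.6562·0.4494 = 37.347 kPa
Denominator = 60.18·sin35.9°·cos35.9° = 60.18·0.5864·0.8100 = 28.585 kPa
FS = 37.347 / 28.585 = 1.307

FS = 1.31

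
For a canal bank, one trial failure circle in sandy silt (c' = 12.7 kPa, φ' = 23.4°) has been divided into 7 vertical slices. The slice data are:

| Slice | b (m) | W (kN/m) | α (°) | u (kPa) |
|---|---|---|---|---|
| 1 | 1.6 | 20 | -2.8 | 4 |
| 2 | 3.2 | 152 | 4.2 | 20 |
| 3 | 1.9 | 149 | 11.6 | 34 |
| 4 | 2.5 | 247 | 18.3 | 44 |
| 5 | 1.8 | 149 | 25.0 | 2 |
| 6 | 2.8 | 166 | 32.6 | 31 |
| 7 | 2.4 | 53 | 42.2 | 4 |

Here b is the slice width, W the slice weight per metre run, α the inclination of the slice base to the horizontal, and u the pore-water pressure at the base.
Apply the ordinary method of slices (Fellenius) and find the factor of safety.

Ordinary method of slices: FS = Σ[c'·Δl_i + (W_i cosα_i − u_i·Δl_i)·tanφ'] / Σ W_i sinα_i, with Δl_i = b_i / cosα_i.
Slice 1: Δl = 1.6/cos(-2.8°) = 1.602 m; N'_1 = 20·cos(-2.8°) − 4·1.602 = 13.6; c'Δl = 20.34; W sinα = -1.0
Slice 2: Δl = 3.2/cos4.2° = 3.209 m; N'_2 = 152·cos4.2° − 20·3.209 = 87.4; c'Δl = 40.75; W sinα = 11.1
Slice 3: Δl = 1.9/cos11.6° = 1.940 m; N'_3 = 149·cos11.6° − 34·1.940 = 80.0; c'Δl = 24.63; W sinα = 30.0
Slice 4: Δl = 2.5/cos18.3° = 2.633 m; N'_4 = 247·cos18.3° − 44·2.633 = 118.6; c'Δl = 33.44; W sinα = 77.6
Slice 5: Δl = 1.8/cos25.0° = 1.986 m; N'_5 = 149·cos25.0° − 2·1.986 = 131.1; c'Δl = 25.22; W sinα = 63.0
Slice 6: Δl = 2.8/cos32.6° = 3.324 m; N'_6 = 166·cos32.6° − 31·3.324 = 36.8; c'Δl = 42.21; W sinα = 89.4
Slice 7: Δl = 2.4/cos42.2° = 3.240 m; N'_7 = 53·cos42.2° − 4·3.240 = 26.3; c'Δl = 41.14; W sinα = 35.6
Σc'Δl = 227.7 kN/m; ΣN' = 493.8 kN/m; ΣW sinα = 305.7 kN/m
Resisting = 227.7 + 493.8·tan23.4° = 227.7 + 213.7 = 441.4 kN/m
FS = 441.4 / 305.7 = 1.444

FS = 1.44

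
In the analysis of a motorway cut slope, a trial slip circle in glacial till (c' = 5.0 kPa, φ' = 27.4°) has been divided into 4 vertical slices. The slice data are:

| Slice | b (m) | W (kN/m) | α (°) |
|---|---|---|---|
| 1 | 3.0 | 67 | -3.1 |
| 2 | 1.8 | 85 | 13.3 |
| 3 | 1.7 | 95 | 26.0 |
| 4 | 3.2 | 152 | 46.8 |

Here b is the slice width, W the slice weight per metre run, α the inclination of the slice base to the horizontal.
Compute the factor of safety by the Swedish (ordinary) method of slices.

Ordinary method of slices: FS = Σ[c'·Δl_i + (W_i cosα_i)·tanφ'] / Σ W_i sinα_i, with Δl_i = b_i / cosα_i.
Slice 1: Δl = 3.0/cos(-3.1°) = 3.004 m; N'_1 = 67·cos(-3.1°) = 66.9; c'Δl = 15.02; W sinα = -3.6
Slice 2: Δl = 1.8/cos13.3° = 1.850 m; N'_2 = 85·cos13.3° = 82.7; c'Δl = 9.25; W sinα = 19.6
Slice 3: Δl = 1.7/cos26.0° = 1.891 m; N'_3 = 95·cos26.0° = 85.4; c'Δl = 9.46; W sinα = 41.6
Slice 4: Δl = 3.2/cos46.8° = 4.675 m; N'_4 = 152·cos46.8° = 104.1; c'Δl = 23.37; W sinα = 110.8
Σc'Δl = 57.1 kN/m; ΣN' = 339.1 kN/m; ΣW sinα = 168.4 kN/m
Resisting = 57.1 + 339.1·tan27.4° = 57.1 + 175.8 = 232.9 kN/m
FS = 232.9 / 168.4 = 1.383

FS = 1.38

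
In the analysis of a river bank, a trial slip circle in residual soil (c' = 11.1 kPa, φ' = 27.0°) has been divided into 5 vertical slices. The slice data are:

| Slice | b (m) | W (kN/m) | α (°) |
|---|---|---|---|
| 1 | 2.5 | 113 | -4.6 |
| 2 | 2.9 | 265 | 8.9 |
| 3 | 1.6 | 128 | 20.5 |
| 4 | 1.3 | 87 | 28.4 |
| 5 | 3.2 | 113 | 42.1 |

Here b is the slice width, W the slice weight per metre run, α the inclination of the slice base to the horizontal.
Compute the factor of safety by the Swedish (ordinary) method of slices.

FS = 2.46

Ordinary method of slices: FS = Σ[c'·Δl_i + (W_i cosα_i)·tanφ'] / Σ W_i sinα_i, with Δl_i = b_i / cosα_i.
Slice 1: Δl = 2.5/cos(-4.6°) = 2.508 m; N'_1 = 113·cos(-4.6°) = 112.6; c'Δl = 27.84; W sinα = -9.1
Slice 2: Δl = 2.9/cos8.9° = 2.935 m; N'_2 = 265·cos8.9° = 261.8; c'Δl = 32.58; W sinα = 41.0
Slice 3: Δl = 1.6/cos20.5° = 1.708 m; N'_3 = 128·cos20.5° = 119.9; c'Δl = 18.96; W sinα = 44.8
Slice 4: Δl = 1.3/cos28.4° = 1.478 m; N'_4 = 87·cos28.4° = 76.5; c'Δl = 16.40; W sinα = 41.4
Slice 5: Δl = 3.2/cos42.1° = 4.313 m; N'_5 = 113·cos42.1° = 83.8; c'Δl = 47.87; W sinα = 75.8
Σc'Δl = 143.7 kN/m; ΣN' = 654.7 kN/m; ΣW sinα = 193.9 kN/m
Resisting = 143.7 + 654.7·tan27.0° = 143.7 + 333.6 = 477.3 kN/m
FS = 477.3 / 193.9 = 2.461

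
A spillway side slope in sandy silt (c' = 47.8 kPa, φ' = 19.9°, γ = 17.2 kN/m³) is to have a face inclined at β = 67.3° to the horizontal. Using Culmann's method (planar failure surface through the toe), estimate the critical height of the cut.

Culmann's analysis gives the critical failure plane at α_cr = (β + φ')/2 = (67.3 + 19.9)/2 = 43.6°, and the critical height
H_c = (4c'/γ) · sinβ cosφ' / [1 − cos(β − φ')]
    = (4·47.8/17.2) · sin67.3°·cos19.9° / [1 − cos(47.4°)]
    = 11.116 · 0.9225·0.9403 / [1 − 0.6769]
    = 11.116 · 0.8675 / 0.3231
    = 29.84 m

H_c = 29.84 m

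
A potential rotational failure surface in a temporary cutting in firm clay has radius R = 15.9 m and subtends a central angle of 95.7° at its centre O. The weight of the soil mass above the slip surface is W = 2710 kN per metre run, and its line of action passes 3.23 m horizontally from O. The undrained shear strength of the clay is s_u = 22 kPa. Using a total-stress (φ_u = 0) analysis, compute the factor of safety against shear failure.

FS = 1.06

Taking moments about the centre O, the resisting moment is provided by the undrained shear strength acting along the arc:
Arc length L_a = R·θ = 15.9·(95.7°·π/180) = 15.9·1.6703 = 26.56 m
M_R = s_u·L_a·R = 22·26.56·15.9 = 9289.8 kN·m/m
M_D = W·d = 2710·3.23 = 8753.3 kN·m/m
FS = M_R / M_D = 9289.8 / 8753.3 = 1.061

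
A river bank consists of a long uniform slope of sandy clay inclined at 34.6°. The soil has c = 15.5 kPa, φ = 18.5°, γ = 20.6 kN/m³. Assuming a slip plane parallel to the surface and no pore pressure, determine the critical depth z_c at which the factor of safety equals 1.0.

z_c = 3.13 m

Setting FS = 1.00 in FS = [c + γz cos²β tanφ] / [γz sinβ cosβ] and solving for z:
z = c / [γ cosβ (FS·sinβ − cosβ·tanφ)]
  = 15.5 / [20.6·cos34.6°·(1.00·sin34.6° − cos34.6°·tan18.5°)]
  = 15.5 / [20.6·0.8231·(1.00·0.5678 − 0.8231·0.3346)]
  = 15.5 / 4.9586 = 3.126 m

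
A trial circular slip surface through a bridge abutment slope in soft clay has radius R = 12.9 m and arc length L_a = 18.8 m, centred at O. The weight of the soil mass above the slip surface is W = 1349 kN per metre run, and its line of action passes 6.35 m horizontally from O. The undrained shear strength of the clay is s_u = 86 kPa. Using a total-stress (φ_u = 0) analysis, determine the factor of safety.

Taking moments about the centre O, the resisting moment is provided by the undrained shear strength acting along the arc:
M_R = s_u·L_a·R = 86·18.80·12.9 = 20856.7 kN·m/m
M_D = W·d = 1349·6.35 = 8566.1 kN·m/m
FS = M_R / M_D = 20856.7 / 8566.1 = 2.435

FS = 2.43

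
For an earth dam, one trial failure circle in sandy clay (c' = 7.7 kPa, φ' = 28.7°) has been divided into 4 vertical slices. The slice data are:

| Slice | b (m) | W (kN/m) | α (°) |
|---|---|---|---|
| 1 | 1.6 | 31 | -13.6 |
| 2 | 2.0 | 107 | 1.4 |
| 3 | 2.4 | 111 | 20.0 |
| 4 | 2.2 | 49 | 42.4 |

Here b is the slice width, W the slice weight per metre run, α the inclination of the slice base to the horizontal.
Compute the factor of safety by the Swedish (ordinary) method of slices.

Ordinary method of slices: FS = Σ[c'·Δl_i + (W_i cosα_i)·tanφ'] / Σ W_i sinα_i, with Δl_i = b_i / cosα_i.
Slice 1: Δl = 1.6/cos(-13.6°) = 1.646 m; N'_1 = 31·cos(-13.6°) = 30.1; c'Δl = 12.68; W sinα = -7.3
Slice 2: Δl = 2.0/cos1.4° = 2.001 m; N'_2 = 107·cos1.4° = 107.0; c'Δl = 15.40; W sinα = 2.6
Slice 3: Δl = 2.4/cos20.0° = 2.554 m; N'_3 = 111·cos20.0° = 104.3; c'Δl = 19.67; W sinα = 38.0
Slice 4: Δl = 2.2/cos42.4° = 2.979 m; N'_4 = 49·cos42.4° = 36.2; c'Δl = 22.94; W sinα = 33.0
Σc'Δl = 70.7 kN/m; ΣN' = 277.6 kN/m; ΣW sinα = 66.3 kN/m
Resisting = 70.7 + 277.6·tan28.7° = 70.7 + 152.0 = 222.7 kN/m
FS = 222.7 / 66.3 = 3.357

FS = 3.36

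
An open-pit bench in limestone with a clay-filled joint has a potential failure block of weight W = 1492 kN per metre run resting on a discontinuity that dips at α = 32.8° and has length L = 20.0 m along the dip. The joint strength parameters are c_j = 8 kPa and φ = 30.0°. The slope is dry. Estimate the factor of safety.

FS = 1.09

Resolving the block weight along and normal to the plane and applying the Mohr–Coulomb strength on the joint:
N' = W cosα = 1492·cos32.8° = 1254.1 kN/m
Driving force T = W sinα = 1492·sin32.8° = 808.2 kN/m
Resisting force R = c_j·L + N'·tanφ = 8·20.0 + 1254.1·tan30.0° = 160.0 + 724.1 = 884.1 kN/m
FS = R / T = 884.1 / 808.2 = 1.094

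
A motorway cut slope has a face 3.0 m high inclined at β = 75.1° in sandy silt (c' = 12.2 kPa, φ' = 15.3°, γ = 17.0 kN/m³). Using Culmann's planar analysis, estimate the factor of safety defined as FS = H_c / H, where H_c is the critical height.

H_c = (4c'/γ) · sinβ cosφ' / [1 − cos(β − φ')]
    = (4·12.2/17.0) · sin75.1°·cos15.3° / [1 − cos59.8°]
    = 2.871 · 0.9321 / 0.4970 = 5.38 m
FS = H_c / H = 5.38 / 3.0 = 1.795

FS = 1.79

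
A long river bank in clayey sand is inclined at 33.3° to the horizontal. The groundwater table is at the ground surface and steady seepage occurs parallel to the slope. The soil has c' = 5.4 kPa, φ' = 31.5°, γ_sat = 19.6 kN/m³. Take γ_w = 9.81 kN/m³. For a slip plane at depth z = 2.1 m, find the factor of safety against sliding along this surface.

With seepage parallel to the slope and the water table at the surface, the effective normal stress on the slip plane uses the buoyant unit weight γ' = γ_sat − γ_w while the driving shear stress uses γ_sat:
FS = [c' + γ' z cos²β tanφ'] / [γ_sat z sinβ cosβ]
γ' = 19.6 − 9.81 = 9.79 kN/m³
Numerator = 5.4 + 9.79·2.1·cos²33.3°·tan31.5° = 5.4 + 9.79·2.1·0.6986·0.6128 = 14.201 kPa
Denominator = 19.6·2.1·sin33.3°·cos33.3° = 19.6·2.1·0.5490·0.8358 = 18.887 kPa
FS = 14.201 / 18.887 = 0.752

FS = 0.75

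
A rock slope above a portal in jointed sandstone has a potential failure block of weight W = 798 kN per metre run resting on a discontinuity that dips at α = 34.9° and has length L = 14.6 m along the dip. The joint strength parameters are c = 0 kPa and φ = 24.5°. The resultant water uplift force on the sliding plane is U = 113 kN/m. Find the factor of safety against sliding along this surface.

FS = 0.54

Resolving the block weight along and normal to the plane and applying the Mohr–Coulomb strength on the joint:
N' = W cosα − U = 798·cos34.9° − 113 = 541.5 kN/m
Driving force T = W sinα = 798·sin34.9° = 456.6 kN/m
Resisting force R = c·L + N'·tanφ = 0·14.6 + 541.5·tan24.5° = 0.0 + 246.8 = 246.8 kN/m
FS = R / T = 246.8 / 456.6 = 0.540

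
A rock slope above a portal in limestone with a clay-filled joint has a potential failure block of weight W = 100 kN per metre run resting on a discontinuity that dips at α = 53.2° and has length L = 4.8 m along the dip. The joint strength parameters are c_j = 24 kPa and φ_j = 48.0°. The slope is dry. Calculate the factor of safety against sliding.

FS = 2.27

Resolving the block weight along and normal to the plane and applying the Mohr–Coulomb strength on the joint:
N' = W cosα = 100·cos53.2° = 59.9 kN/m
Driving force T = W sinα = 100·sin53.2° = 80.1 kN/m
Resisting force R = c_j·L + N'·tanφ_j = 24·4.8 + 59.9·tan48.0° = 115.2 + 66.5 = 181.7 kN/m
FS = R / T = 181.7 / 80.1 = 2.270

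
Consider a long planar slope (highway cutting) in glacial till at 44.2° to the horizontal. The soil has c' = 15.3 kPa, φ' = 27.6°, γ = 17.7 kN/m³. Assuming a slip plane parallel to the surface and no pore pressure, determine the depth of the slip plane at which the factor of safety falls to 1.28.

z = 2.33 m

Setting FS = 1.28 in FS = [c' + γz cos²β tanφ'] / [γz sinβ cosβ] and solving for z:
z = c' / [γ cosβ (FS·sinβ − cosβ·tanφ')]
  = 15.3 / [17.7·cos44.2°·(1.28·sin44.2° − cos44.2°·tan27.6°)]
  = 15.3 / [17.7·0.7169·(1.28·0.6972 − 0.7169·0.5228)]
  = 15.3 / 6.5677 = 2.330 m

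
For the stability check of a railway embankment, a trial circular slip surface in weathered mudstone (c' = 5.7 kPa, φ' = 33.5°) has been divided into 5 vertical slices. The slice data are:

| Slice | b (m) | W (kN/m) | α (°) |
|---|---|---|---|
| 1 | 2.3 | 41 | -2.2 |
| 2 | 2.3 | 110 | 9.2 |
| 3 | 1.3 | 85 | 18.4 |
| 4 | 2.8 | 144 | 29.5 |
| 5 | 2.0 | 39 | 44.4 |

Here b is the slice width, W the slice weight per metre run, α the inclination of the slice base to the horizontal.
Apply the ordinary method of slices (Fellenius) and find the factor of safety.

Ordinary method of slices: FS = Σ[c'·Δl_i + (W_i cosα_i)·tanφ'] / Σ W_i sinα_i, with Δl_i = b_i / cosα_i.
Slice 1: Δl = 2.3/cos(-2.2°) = 2.302 m; N'_1 = 41·cos(-2.2°) = 41.0; c'Δl = 13.12; W sinα = -1.6
Slice 2: Δl = 2.3/cos9.2° = 2.330 m; N'_2 = 110·cos9.2° = 108.6; c'Δl = 13.28; W sinα = 17.6
Slice 3: Δl = 1.3/cos18.4° = 1.370 m; N'_3 = 85·cos18.4° = 80.7; c'Δl = 7.81; W sinα = 26.8
Slice 4: Δl = 2.8/cos29.5° = 3.217 m; N'_4 = 144·cos29.5° = 125.3; c'Δl = 18.34; W sinα = 70.9
Slice 5: Δl = 2.0/cos44.4° = 2.799 m; N'_5 = 39·cos44.4° = 27.9; c'Δl = 15.96; W sinα = 27.3
Σc'Δl = 68.5 kN/m; ΣN' = 383.4 kN/m; ΣW sinα = 141.0 kN/m
Resisting = 68.5 + 383.4·tan33.5° = 68.5 + 253.8 = 322.3 kN/m
FS = 322.3 / 141.0 = 2.285

FS = 2.28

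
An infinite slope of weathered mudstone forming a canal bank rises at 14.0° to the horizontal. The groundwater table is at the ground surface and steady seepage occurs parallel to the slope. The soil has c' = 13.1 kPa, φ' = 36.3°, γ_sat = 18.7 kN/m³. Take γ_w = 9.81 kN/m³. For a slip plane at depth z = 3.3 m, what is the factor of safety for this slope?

FS = 2.30

With seepage parallel to the slope and the water table at the surface, the effective normal stress on the slip plane uses the buoyant unit weight γ' = γ_sat − γ_w while the driving shear stress uses γ_sat:
FS = [c' + γ' z cos²β tanφ'] / [γ_sat z sinβ cosβ]
γ' = 18.7 − 9.81 = 8.89 kN/m³
Numerator = 13.1 + 8.89·3.3·cos²14.0°·tan36.3° = 13.1 + 8.89·3.3·0.9415·0.7346 = 33.389 kPa
Denominator = 18.7·3.3·sin14.0°·cos14.0° = 18.7·3.3·0.2419·0.9703 = 14.486 kPa
FS = 33.389 / 14.486 = 2.305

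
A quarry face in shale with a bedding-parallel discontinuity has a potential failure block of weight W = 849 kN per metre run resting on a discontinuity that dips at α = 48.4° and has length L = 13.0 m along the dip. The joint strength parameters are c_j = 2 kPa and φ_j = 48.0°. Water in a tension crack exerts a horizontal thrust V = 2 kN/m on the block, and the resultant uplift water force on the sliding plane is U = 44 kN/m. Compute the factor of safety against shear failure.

FS = 0.95

Resolving the block weight along and normal to the plane and applying the Mohr–Coulomb strength on the joint:
N' = W cosα − U − V sinα = 849·cos48.4° − 44 − 2·sin48.4° = 518.2 kN/m
Driving force T = W sinα + V cosα = 849·sin48.4° + 2·cos48.4° = 636.2 kN/m
Resisting force R = c_j·L + N'·tanφ_j = 2·13.0 + 518.2·tan48.0° = 26.0 + 575.5 = 601.5 kN/m
FS = R / T = 601.5 / 636.2 = 0.945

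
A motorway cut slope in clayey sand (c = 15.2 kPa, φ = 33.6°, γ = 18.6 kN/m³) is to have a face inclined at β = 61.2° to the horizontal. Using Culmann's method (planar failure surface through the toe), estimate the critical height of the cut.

Culmann's analysis gives the critical failure plane at α_cr = (β + φ)/2 = (61.2 + 33.6)/2 = 47.4°, and the critical height
H_c = (4c/γ) · sinβ cosφ / [1 − cos(β − φ)]
    = (4·15.2/18.6) · sin61.2°·cos33.6° / [1 − cos(27.6°)]
    = 3.269 · 0.8763·0.8329 / [1 − 0.8862]
    = 3.269 · 0.7299 / 0.1138
    = 20.97 m

H_c = 20.97 m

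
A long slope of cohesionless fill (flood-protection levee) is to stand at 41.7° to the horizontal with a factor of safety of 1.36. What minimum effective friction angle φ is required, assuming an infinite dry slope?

φ = 50.5°

FS = tanφ/tanβ ⇒ tanφ = FS · tanβ = 1.36 · tan41.7° = 1.2117
φ = arctan(1.2117) = 50.47°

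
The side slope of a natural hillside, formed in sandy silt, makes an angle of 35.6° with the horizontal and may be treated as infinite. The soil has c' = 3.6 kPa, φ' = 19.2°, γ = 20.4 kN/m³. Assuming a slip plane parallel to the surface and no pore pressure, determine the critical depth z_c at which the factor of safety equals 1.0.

Setting FS = 1.00 in FS = [c' + γz cos²β tanφ'] / [γz sinβ cosβ] and solving for z:
z = c' / [γ cosβ (FS·sinβ − cosβ·tanφ')]
  = 3.6 / [20.4·cos35.6°·(1.00·sin35.6° − cos35.6°·tan19.2°)]
  = 3.6 / [20.4·0.8131·(1.00·0.5821 − 0.8131·0.3482)]
  = 3.6 / 4.9591 = 0.726 m

z_c = 0.73 m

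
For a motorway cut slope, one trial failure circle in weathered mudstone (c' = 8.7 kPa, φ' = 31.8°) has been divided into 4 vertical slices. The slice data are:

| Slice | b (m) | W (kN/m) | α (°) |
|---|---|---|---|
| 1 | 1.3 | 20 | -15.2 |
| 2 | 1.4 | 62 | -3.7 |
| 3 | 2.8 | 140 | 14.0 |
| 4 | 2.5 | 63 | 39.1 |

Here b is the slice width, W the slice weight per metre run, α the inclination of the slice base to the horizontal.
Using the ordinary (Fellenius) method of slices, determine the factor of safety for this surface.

FS = 3.76

Ordinary method of slices: FS = Σ[c'·Δl_i + (W_i cosα_i)·tanφ'] / Σ W_i sinα_i, with Δl_i = b_i / cosα_i.
Slice 1: Δl = 1.3/cos(-15.2°) = 1.347 m; N'_1 = 20·cos(-15.2°) = 19.3; c'Δl = 11.72; W sinα = -5.2
Slice 2: Δl = 1.4/cos(-3.7°) = 1.403 m; N'_2 = 62·cos(-3.7°) = 61.9; c'Δl = 12.21; W sinα = -4.0
Slice 3: Δl = 2.8/cos14.0° = 2.886 m; N'_3 = 140·cos14.0° = 135.8; c'Δl = 25.11; W sinα = 33.9
Slice 4: Δl = 2.5/cos39.1° = 3.221 m; N'_4 = 63·cos39.1° = 48.9; c'Δl = 28.03; W sinα = 39.7
Σc'Δl = 77.1 kN/m; ΣN' = 265.9 kN/m; ΣW sinα = 64.4 kN/m
Resisting = 77.1 + 265.9·tan31.8° = 77.1 + 164.9 = 241.9 kN/m
FS = 241.9 / 64.4 = 3.759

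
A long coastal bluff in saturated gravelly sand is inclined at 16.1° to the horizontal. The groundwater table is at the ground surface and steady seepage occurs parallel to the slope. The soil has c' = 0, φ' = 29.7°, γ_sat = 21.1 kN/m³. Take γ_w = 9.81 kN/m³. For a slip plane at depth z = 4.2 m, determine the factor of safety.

With seepage parallel to the slope and the water table at the surface, the effective normal stress on the slip plane uses the buoyant unit weight γ' = γ_sat − γ_w while the driving shear stress uses γ_sat:
FS = [c' + γ' z cos²β tanφ'] / [γ_sat z sinβ cosβ]
(For c' = 0 this reduces to FS = (γ'/γ_sat)·tanφ'/tanβ.)
γ' = 21.1 − 9.81 = 11.29 kN/m³
Numerator = 0.0 + 11.29·4.2·cos²16.1°·tan29.7° = 0.0 + 11.29·4.2·0.9231·0.5704 = 24.967 kPa
Denominator = 21.1·4.2·sin16.1°·cos16.1° = 21.1·4.2·0.2773·0.9608 = 23.612 kPa
FS = 24.967 / 23.612 = 1.057

FS = 1.06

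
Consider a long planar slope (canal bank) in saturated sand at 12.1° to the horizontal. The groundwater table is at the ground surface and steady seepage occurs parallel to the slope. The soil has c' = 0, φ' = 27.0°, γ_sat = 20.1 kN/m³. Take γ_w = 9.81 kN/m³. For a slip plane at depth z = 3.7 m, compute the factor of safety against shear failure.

With seepage parallel to the slope and the water table at the surface, the effective normal stress on the slip plane uses the buoyant unit weight γ' = γ_sat − γ_w while the driving shear stress uses γ_sat:
FS = [c' + γ' z cos²β tanφ'] / [γ_sat z sinβ cosβ]
(For c' = 0 this reduces to FS = (γ'/γ_sat)·tanφ'/tanβ.)
γ' = 20.1 − 9.81 = 10.29 kN/m³
Numerator = 0.0 + 10.29·3.7·cos²12.1°·tan27.0° = 0.0 + 10.29·3.7·0.9561·0.5095 = 18.547 kPa
Denominator = 20.1·3.7·sin12.1°·cos12.1° = 20.1·3.7·0.2096·0.9778 = 15.243 kPa
FS = 18.547 / 15.243 = 1.217

FS = 1.22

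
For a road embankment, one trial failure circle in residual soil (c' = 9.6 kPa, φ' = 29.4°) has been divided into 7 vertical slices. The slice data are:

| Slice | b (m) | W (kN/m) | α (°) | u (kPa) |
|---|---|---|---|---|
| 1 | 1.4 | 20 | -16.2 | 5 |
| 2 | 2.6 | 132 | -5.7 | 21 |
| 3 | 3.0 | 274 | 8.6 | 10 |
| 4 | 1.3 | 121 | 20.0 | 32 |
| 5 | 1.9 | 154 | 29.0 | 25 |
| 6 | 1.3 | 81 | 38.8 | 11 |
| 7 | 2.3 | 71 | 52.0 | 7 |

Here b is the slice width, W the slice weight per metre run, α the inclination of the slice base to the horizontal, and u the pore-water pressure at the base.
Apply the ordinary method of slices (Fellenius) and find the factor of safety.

Ordinary method of slices: FS = Σ[c'·Δl_i + (W_i cosα_i − u_i·Δl_i)·tanφ'] / Σ W_i sinα_i, with Δl_i = b_i / cosα_i.
Slice 1: Δl = 1.4/cos(-16.2°) = 1.458 m; N'_1 = 20·cos(-16.2°) − 5·1.458 = 11.9; c'Δl = 14.00; W sinα = -5.6
Slice 2: Δl = 2.6/cos(-5.7°) = 2.613 m; N'_2 = 132·cos(-5.7°) − 21·2.613 = 76.5; c'Δl = 25.08; W sinα = -13.1
Slice 3: Δl = 3.0/cos8.6° = 3.034 m; N'_3 = 274·cos8.6° − 10·3.034 = 240.6; c'Δl = 29.13; W sinα = 41.0
Slice 4: Δl = 1.3/cos20.0° = 1.383 m; N'_4 = 121·cos20.0° − 32·1.383 = 69.4; c'Δl = 13.28; W sinα = 41.4
Slice 5: Δl = 1.9/cos29.0° = 2.172 m; N'_5 = 154·cos29.0° − 25·2.172 = 80.4; c'Δl = 20.85; W sinα = 74.7
Slice 6: Δl = 1.3/cos38.8° = 1.668 m; N'_6 = 81·cos38.8° − 11·1.668 = 44.8; c'Δl = 16.01; W sinα = 50.8
Slice 7: Δl = 2.3/cos52.0° = 3.736 m; N'_7 = 71·cos52.0° − 7·3.736 = 17.6; c'Δl = 35.86; W sinα = 55.9
Σc'Δl = 154.2 kN/m; ΣN' = 541.1 kN/m; ΣW sinα = 245.0 kN/m
Resisting = 154.2 + 541.1·tan29.4° = 154.2 + 304.9 = 459.1 kN/m
FS = 459.1 / 245.0 = 1.874

FS = 1.87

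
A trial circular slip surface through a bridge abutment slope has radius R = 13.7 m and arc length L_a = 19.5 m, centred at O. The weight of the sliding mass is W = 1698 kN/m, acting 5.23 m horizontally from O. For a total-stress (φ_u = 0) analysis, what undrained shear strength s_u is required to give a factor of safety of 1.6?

FS = s_u·L_a·R / (W·d), so s_u = FS·W·d / (L_a·R).
s_u = 1.6·1698·5.23 / (19.50·13.7) = 14208.9 / 267.15 = 53.19 kPa

s_u = 53.2 kPa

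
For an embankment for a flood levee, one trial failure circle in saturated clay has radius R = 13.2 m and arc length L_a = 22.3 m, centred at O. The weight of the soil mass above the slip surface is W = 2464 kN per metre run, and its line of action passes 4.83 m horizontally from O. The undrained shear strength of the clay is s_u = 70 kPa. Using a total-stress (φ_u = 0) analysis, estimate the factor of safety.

Taking moments about the centre O, the resisting moment is provided by the undrained shear strength acting along the arc:
M_R = s_u·L_a·R = 70·22.30·13.2 = 20605.2 kN·m/m
M_D = W·d = 2464·4.83 = 11901.1 kN·m/m
FS = M_R / M_D = 20605.2 / 11901.1 = 1.731

FS = 1.73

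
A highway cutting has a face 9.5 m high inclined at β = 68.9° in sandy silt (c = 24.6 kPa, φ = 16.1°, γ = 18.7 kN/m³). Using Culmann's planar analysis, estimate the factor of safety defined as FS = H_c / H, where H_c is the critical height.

H_c = (4c/γ) · sinβ cosφ / [1 − cos(β − φ)]
    = (4·24.6/18.7) · sin68.9°·cos16.1° / [1 − cos52.8°]
    = 5.262 · 0.8964 / 0.3954 = 11.93 m
FS = H_c / H = 11.93 / 9.5 = 1.256

FS = 1.26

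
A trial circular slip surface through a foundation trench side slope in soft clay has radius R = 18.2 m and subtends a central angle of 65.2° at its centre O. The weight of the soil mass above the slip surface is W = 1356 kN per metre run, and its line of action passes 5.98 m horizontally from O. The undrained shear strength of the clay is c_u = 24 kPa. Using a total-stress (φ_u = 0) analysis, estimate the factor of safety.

Taking moments about the centre O, the resisting moment is provided by the undrained shear strength acting along the arc:
Arc length L_a = R·θ = 18.2·(65.2°·π/180) = 18.2·1.1380 = 20.71 m
M_R = c_u·L_a·R = 24·20.71·18.2 = 9046.5 kN·m/m
M_D = W·d = 1356·5.98 = 8108.9 kN·m/m
FS = M_R / M_D = 9046.5 / 8108.9 = 1.116

FS = 1.12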